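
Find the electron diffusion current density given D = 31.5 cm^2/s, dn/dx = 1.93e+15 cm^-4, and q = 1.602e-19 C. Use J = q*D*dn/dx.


Step 1: J = q * D * (dn/dx)
Step 2: J = 1.602e-19 * 31.5 * 1.93e+15
Step 3: J = 9.74e-03 A/cm^2

9.74e-03


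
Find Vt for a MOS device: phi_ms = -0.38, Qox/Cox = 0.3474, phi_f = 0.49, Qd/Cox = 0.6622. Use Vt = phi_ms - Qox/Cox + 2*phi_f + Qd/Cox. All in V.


Step 1: Vt = phi_ms - Qox/Cox + 2*phi_f + Qd/Cox
Step 2: Vt = -0.38 - 0.3474 + 2*0.49 + 0.6622
Step 3: Vt = -0.38 - 0.3474 + 0.98 + 0.6622
Step 4: Vt = 0.9148 V

0.9148


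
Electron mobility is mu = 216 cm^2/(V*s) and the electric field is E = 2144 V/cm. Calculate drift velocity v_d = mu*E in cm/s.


Step 1: v_d = mu * E
Step 2: v_d = 216 * 2144 = 463104
Step 3: v_d = 4.63e+05 cm/s

4.63e+05


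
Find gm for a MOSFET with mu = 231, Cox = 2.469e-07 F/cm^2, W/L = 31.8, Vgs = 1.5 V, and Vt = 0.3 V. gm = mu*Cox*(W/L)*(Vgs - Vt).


Step 1: Vov = Vgs - Vt = 1.5 - 0.3 = 1.2 V
Step 2: gm = mu * Cox * (W/L) * Vov
Step 3: gm = 231 * 2.469e-07 * 31.8 * 1.2 = 2.18e-03 S

2.18e-03


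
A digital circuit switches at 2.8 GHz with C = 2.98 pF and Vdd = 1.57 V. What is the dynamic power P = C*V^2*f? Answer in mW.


Step 1: V^2 = 1.57^2 = 2.4649 V^2
Step 2: P = C*V^2*f = 2.98e-12 F * 2.4649 * 2.8e9 Hz
Step 3: P = 2.05671256e-02 W
Step 4: P = 20.567 mW

20.567


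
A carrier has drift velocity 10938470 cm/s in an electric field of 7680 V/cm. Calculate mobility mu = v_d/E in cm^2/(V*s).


Step 1: mu = v_d / E
Step 2: mu = 10938470 / 7680
Step 3: mu = 1424.28 cm^2/(V*s)

1424.28


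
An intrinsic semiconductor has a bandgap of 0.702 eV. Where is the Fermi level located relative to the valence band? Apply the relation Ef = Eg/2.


Step 1: For an intrinsic semiconductor, the Fermi level sits at midgap.
Step 2: Ef = Eg / 2 = 0.702 / 2 = 0.351 eV

0.351


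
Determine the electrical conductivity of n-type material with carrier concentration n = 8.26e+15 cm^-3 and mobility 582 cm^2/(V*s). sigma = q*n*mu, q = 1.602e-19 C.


Step 1: sigma = q * n * mu
Step 2: sigma = 1.602e-19 * 8.26e+15 * 582
Step 3: sigma = 7.701e-01 S/cm

7.701e-01


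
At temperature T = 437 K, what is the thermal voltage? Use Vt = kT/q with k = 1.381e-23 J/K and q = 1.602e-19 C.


Step 1: kT = 1.381e-23 * 437 = 6.03497e-21 J
Step 2: Vt = kT/q = 6.03497e-21 / 1.602e-19
Step 3: Vt = 0.03767 V

0.03767


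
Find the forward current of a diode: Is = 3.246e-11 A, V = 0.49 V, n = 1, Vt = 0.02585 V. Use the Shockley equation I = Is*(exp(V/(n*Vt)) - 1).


Step 1: V/(n*Vt) = 0.49/(1*0.02585) = 18.9555
Step 2: exp(18.9555) = 1.7071e+08
Step 3: I = 3.246e-11 * (1.7071e+08 - 1) = 5.54e-03 A

5.54e-03


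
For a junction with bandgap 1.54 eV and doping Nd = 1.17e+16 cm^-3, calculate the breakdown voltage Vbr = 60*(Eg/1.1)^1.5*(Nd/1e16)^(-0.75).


Step 1: Eg/1.1 = 1.54/1.1 = 1.400000
Step 2: (Eg/1.1)^1.5 = 1.400000^1.5 = 1.656502
Step 3: (Nd/1e16)^(-0.75) = (1.17)^(-0.75) = 0.888916
Step 4: Vbr = 60 * 1.656502 * 0.888916 = 88.3 V

88.3


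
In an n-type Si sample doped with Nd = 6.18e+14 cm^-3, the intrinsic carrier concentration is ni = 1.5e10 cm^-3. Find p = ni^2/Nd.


Step 1: Since Nd >> ni, n ≈ Nd = 6.18e+14 cm^-3
Step 2: p = ni^2 / n = (1.5e10)^2 / 6.18e+14
Step 3: p = 2.25e20 / 6.18e+14 = 3.64e+05 cm^-3

3.64e+05


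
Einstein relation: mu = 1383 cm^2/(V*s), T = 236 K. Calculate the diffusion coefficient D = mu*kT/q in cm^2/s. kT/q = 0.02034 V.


Step 1: D = mu * (kT/q)
Step 2: D = 1383 * 0.02034
Step 3: D = 28.13 cm^2/s

28.13


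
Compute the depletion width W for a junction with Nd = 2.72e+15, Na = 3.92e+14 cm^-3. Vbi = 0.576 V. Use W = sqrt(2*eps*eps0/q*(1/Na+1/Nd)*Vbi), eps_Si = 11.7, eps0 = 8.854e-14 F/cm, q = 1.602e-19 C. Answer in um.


Step 1: 1/Na + 1/Nd = 1/3.92e+14 + 1/2.72e+15 = 2.91867e-15
Step 2: 2*eps*eps0/q = 2*11.7*8.854e-14/1.602e-19 = 1.293281e+07
Step 3: W^2 = 1.293281e+07 * 2.91867e-15 * 0.576 = 2.17420e-08
Step 4: W = sqrt(2.17420e-08) = 1.475e-04 cm = 1.475 um

1.475


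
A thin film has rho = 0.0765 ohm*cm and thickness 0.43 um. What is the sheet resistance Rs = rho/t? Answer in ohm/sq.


Step 1: Convert thickness to cm: t = 0.43 um = 4.3000e-05 cm
Step 2: Rs = rho / t = 0.0765 / 4.3000e-05
Step 3: Rs = 1779.1 ohm/sq

1779.1


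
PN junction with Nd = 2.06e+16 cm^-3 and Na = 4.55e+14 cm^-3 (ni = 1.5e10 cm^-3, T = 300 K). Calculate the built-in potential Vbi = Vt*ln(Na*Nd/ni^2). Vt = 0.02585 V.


Step 1: Compute Na*Nd/ni^2 = 4.55e+14 * 2.06e+16 / (1.5e10)^2 = 4.1658e+10
Step 2: ln(4.1658e+10) = 24.4528
Step 3: Vbi = 0.02585 * 24.4528 = 0.632 V

0.632


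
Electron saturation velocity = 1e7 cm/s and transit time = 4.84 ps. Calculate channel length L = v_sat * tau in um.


Step 1: tau in seconds = 4.84 ps * 1e-12 = 4.8400e-12 s
Step 2: L = v_sat * tau = 1e7 * 4.8400e-12 = 4.8400e-05 cm
Step 3: L in um = 4.8400e-05 * 1e4 = 0.484 um

0.484


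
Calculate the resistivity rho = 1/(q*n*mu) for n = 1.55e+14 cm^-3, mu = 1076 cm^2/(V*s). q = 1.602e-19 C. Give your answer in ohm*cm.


Step 1: sigma = q * n * mu = 1.602e-19 * 1.55e+14 * 1076 = 2.67182e-02 S/cm
Step 2: rho = 1 / sigma = 1 / 2.67182e-02 = 37.43 ohm*cm

37.43


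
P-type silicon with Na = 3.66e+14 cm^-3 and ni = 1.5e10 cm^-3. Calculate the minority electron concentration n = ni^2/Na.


Step 1: Majority hole concentration p ≈ Na = 3.66e+14 cm^-3
Step 2: n = ni^2 / Na = (1.5e10)^2 / 3.66e+14
Step 3: n = 6.15e+05 cm^-3

6.15e+05


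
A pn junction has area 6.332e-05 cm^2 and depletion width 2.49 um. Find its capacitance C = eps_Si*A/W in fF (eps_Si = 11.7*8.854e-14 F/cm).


Step 1: eps_Si = 11.7 * 8.854e-14 = 1.035918e-12 F/cm
Step 2: W in cm = 2.49 * 1e-4 = 2.49e-04 cm
Step 3: C = 1.035918e-12 * 6.332e-05 / 2.49e-04 = 2.634310e-13 F
Step 4: C = 263.43 fF

263.43


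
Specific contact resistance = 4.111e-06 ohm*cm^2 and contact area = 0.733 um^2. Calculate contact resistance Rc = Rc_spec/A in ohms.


Step 1: Convert area to cm^2: 0.733 um^2 = 7.3300e-09 cm^2
Step 2: Rc = Rc_spec / A = 4.111e-06 / 7.3300e-09
Step 3: Rc = 5.61e+02 ohms

5.61e+02


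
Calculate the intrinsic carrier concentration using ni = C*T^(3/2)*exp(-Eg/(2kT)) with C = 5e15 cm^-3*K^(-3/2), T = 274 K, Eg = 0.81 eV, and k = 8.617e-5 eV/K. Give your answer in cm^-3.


Step 1: Compute kT = 8.617e-5 * 274 = 0.02361058 eV
Step 2: Exponent = -Eg/(2kT) = -0.81/(2*0.02361058) = -17.15333
Step 3: T^(3/2) = 274^1.5 = 4535.51
Step 4: ni = 5e15 * 4535.51 * exp(-17.15333) = 8.05e+11 cm^-3

8.05e+11


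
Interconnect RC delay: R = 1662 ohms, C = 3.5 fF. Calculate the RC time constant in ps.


Step 1: tau = R * C
Step 2: tau = 1662 * 3.5 fF = 1662 * 3.5e-15 F
Step 3: tau = 5.817e-12 s = 5.817 ps

5.817


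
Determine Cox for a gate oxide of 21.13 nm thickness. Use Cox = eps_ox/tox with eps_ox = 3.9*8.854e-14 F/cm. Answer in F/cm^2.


Step 1: eps_ox = 3.9 * 8.854e-14 = 3.45306e-13 F/cm
Step 2: tox in cm = 21.13 nm * 1e-7 = 2.1130e-06 cm
Step 3: Cox = 3.45306e-13 / 2.1130e-06 = 1.63e-07 F/cm^2

1.63e-07


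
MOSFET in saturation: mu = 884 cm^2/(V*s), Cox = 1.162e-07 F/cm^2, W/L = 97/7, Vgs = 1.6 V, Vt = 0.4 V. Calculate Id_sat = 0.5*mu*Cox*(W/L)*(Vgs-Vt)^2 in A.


Step 1: Overdrive voltage Vov = Vgs - Vt = 1.6 - 0.4 = 1.2 V
Step 2: W/L = 97/7 = 13.8571
Step 3: Id = 0.5 * 884 * 1.162e-07 * 13.8571 * 1.2^2
Step 4: Id = 1.02e-03 A

1.02e-03


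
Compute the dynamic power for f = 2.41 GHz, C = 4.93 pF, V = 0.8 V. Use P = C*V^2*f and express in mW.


Step 1: V^2 = 0.8^2 = 0.64 V^2
Step 2: P = C*V^2*f = 4.93e-12 F * 0.64 * 2.41e9 Hz
Step 3: P = 7.604032e-03 W
Step 4: P = 7.604 mW

7.604


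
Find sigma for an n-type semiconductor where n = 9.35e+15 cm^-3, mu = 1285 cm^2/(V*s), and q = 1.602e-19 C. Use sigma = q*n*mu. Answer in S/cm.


Step 1: sigma = q * n * mu
Step 2: sigma = 1.602e-19 * 9.35e+15 * 1285
Step 3: sigma = 1.925e+00 S/cm

1.925e+00


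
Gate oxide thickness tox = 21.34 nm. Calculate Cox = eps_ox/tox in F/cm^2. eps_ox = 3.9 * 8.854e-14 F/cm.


Step 1: eps_ox = 3.9 * 8.854e-14 = 3.45306e-13 F/cm
Step 2: tox in cm = 21.34 nm * 1e-7 = 2.1340e-06 cm
Step 3: Cox = 3.45306e-13 / 2.1340e-06 = 1.62e-07 F/cm^2

1.62e-07


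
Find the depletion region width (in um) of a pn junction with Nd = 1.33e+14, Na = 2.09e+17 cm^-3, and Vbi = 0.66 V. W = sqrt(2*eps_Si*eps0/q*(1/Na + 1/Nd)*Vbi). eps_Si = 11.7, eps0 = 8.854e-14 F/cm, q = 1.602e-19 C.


Step 1: 1/Na + 1/Nd = 1/2.09e+17 + 1/1.33e+14 = 7.52358e-15
Step 2: 2*eps*eps0/q = 2*11.7*8.854e-14/1.602e-19 = 1.293281e+07
Step 3: W^2 = 1.293281e+07 * 7.52358e-15 * 0.66 = 6.42187e-08
Step 4: W = sqrt(6.42187e-08) = 2.534e-04 cm = 2.534 um

2.534


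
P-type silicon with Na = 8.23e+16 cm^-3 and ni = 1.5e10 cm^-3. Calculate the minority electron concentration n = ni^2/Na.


Step 1: Majority hole concentration p ≈ Na = 8.23e+16 cm^-3
Step 2: n = ni^2 / Na = (1.5e10)^2 / 8.23e+16
Step 3: n = 2.73e+03 cm^-3

2.73e+03


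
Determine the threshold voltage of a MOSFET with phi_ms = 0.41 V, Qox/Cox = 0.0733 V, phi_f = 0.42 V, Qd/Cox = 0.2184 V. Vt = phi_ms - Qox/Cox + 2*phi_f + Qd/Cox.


Step 1: Vt = phi_ms - Qox/Cox + 2*phi_f + Qd/Cox
Step 2: Vt = 0.41 - 0.0733 + 2*0.42 + 0.2184
Step 3: Vt = 0.41 - 0.0733 + 0.84 + 0.2184
Step 4: Vt = 1.3951 V

1.3951


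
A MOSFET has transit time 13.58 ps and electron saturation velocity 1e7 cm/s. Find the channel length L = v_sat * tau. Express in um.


Step 1: tau in seconds = 13.58 ps * 1e-12 = 1.3580e-11 s
Step 2: L = v_sat * tau = 1e7 * 1.3580e-11 = 1.3580e-04 cm
Step 3: L in um = 1.3580e-04 * 1e4 = 1.358 um

1.358


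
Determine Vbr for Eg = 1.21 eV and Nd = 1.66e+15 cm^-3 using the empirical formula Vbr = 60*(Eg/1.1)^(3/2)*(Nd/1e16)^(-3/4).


Step 1: Eg/1.1 = 1.21/1.1 = 1.100000
Step 2: (Eg/1.1)^1.5 = 1.100000^1.5 = 1.153690
Step 3: (Nd/1e16)^(-0.75) = (0.166)^(-0.75) = 3.845200
Step 4: Vbr = 60 * 1.153690 * 3.845200 = 266.2 V

266.2


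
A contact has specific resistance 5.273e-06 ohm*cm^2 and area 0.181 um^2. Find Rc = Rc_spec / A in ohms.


Step 1: Convert area to cm^2: 0.181 um^2 = 1.8100e-09 cm^2
Step 2: Rc = Rc_spec / A = 5.273e-06 / 1.8100e-09
Step 3: Rc = 2.91e+03 ohms

2.91e+03


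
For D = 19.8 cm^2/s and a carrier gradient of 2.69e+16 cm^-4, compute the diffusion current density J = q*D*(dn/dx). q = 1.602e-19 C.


Step 1: J = q * D * (dn/dx)
Step 2: J = 1.602e-19 * 19.8 * 2.69e+16
Step 3: J = 8.53e-02 A/cm^2

8.53e-02


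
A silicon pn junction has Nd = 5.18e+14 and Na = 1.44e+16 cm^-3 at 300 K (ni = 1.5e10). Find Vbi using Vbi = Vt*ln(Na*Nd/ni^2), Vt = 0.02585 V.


Step 1: Compute Na*Nd/ni^2 = 1.44e+16 * 5.18e+14 / (1.5e10)^2 = 3.3152e+10
Step 2: ln(3.3152e+10) = 24.2244
Step 3: Vbi = 0.02585 * 24.2244 = 0.626 V

0.626


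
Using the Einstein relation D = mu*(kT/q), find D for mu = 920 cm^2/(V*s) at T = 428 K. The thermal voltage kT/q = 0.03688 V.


Step 1: D = mu * (kT/q)
Step 2: D = 920 * 0.03688
Step 3: D = 33.93 cm^2/s

33.93


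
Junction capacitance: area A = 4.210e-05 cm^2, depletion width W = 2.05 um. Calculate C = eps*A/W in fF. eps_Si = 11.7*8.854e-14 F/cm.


Step 1: eps_Si = 11.7 * 8.854e-14 = 1.035918e-12 F/cm
Step 2: W in cm = 2.05 * 1e-4 = 2.05e-04 cm
Step 3: C = 1.035918e-12 * 4.210e-05 / 2.05e-04 = 2.127422e-13 F
Step 4: C = 212.74 fF

212.74


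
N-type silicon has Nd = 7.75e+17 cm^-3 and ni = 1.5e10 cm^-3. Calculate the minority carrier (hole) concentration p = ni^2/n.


Step 1: Since Nd >> ni, n ≈ Nd = 7.75e+17 cm^-3
Step 2: p = ni^2 / n = (1.5e10)^2 / 7.75e+17
Step 3: p = 2.25e20 / 7.75e+17 = 2.90e+02 cm^-3

2.90e+02


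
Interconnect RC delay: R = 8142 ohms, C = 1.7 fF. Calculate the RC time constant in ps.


Step 1: tau = R * C
Step 2: tau = 8142 * 1.7 fF = 8142 * 1.7e-15 F
Step 3: tau = 1.38414e-11 s = 13.8414 ps

13.8414


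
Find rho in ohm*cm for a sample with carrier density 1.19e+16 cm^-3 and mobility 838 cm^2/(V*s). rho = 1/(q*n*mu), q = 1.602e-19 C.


Step 1: sigma = q * n * mu = 1.602e-19 * 1.19e+16 * 838 = 1.59755e+00 S/cm
Step 2: rho = 1 / sigma = 1 / 1.59755e+00 = 0.626 ohm*cm

0.626


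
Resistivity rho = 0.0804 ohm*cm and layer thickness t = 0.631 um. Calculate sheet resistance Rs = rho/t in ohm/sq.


Step 1: Convert thickness to cm: t = 0.631 um = 6.3100e-05 cm
Step 2: Rs = rho / t = 0.0804 / 6.3100e-05
Step 3: Rs = 1274.2 ohm/sq

1274.2


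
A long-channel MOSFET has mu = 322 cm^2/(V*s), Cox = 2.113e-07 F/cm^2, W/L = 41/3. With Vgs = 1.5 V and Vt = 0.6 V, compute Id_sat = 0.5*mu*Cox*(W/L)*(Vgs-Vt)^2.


Step 1: Overdrive voltage Vov = Vgs - Vt = 1.5 - 0.6 = 0.9 V
Step 2: W/L = 41/3 = 13.6667
Step 3: Id = 0.5 * 322 * 2.113e-07 * 13.6667 * 0.9^2
Step 4: Id = 3.77e-04 A

3.77e-04


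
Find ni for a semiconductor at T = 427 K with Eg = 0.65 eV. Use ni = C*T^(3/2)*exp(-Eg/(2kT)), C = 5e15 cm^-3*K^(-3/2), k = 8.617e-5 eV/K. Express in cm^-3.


Step 1: Compute kT = 8.617e-5 * 427 = 0.03679459 eV
Step 2: Exponent = -Eg/(2kT) = -0.65/(2*0.03679459) = -8.83282
Step 3: T^(3/2) = 427^1.5 = 8823.52
Step 4: ni = 5e15 * 8823.52 * exp(-8.83282) = 6.44e+15 cm^-3

6.44e+15


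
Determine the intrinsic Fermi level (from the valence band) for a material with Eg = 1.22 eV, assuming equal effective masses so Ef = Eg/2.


Step 1: For an intrinsic semiconductor, the Fermi level sits at midgap.
Step 2: Ef = Eg / 2 = 1.22 / 2 = 0.61 eV

0.61


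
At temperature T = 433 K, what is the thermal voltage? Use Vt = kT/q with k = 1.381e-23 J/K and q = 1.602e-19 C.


Step 1: kT = 1.381e-23 * 433 = 5.97973e-21 J
Step 2: Vt = kT/q = 5.97973e-21 / 1.602e-19
Step 3: Vt = 0.03733 V

0.03733


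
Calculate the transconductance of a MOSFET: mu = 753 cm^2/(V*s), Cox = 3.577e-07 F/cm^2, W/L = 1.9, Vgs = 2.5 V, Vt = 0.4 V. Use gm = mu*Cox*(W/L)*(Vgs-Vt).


Step 1: Vov = Vgs - Vt = 2.5 - 0.4 = 2.1 V
Step 2: gm = mu * Cox * (W/L) * Vov
Step 3: gm = 753 * 3.577e-07 * 1.9 * 2.1 = 1.07e-03 S

1.07e-03


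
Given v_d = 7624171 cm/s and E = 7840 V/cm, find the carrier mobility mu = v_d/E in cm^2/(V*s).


Step 1: mu = v_d / E
Step 2: mu = 7624171 / 7840
Step 3: mu = 972.47 cm^2/(V*s)

972.47


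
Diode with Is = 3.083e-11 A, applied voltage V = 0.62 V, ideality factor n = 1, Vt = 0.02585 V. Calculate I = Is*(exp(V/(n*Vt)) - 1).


Step 1: V/(n*Vt) = 0.62/(1*0.02585) = 23.9845
Step 2: exp(23.9845) = 2.6082e+10
Step 3: I = 3.083e-11 * (2.6082e+10 - 1) = 8.04e-01 A

8.04e-01


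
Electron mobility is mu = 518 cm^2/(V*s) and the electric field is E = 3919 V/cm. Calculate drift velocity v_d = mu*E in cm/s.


Step 1: v_d = mu * E
Step 2: v_d = 518 * 3919 = 2030042
Step 3: v_d = 2.03e+06 cm/s

2.03e+06


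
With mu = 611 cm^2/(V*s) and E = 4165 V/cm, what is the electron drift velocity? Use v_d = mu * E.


Step 1: v_d = mu * E
Step 2: v_d = 611 * 4165 = 2544815
Step 3: v_d = 2.54e+06 cm/s

2.54e+06


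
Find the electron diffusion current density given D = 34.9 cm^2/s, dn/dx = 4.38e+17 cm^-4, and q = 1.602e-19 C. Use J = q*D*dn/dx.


Step 1: J = q * D * (dn/dx)
Step 2: J = 1.602e-19 * 34.9 * 4.38e+17
Step 3: J = 2.45e+00 A/cm^2

2.45e+00


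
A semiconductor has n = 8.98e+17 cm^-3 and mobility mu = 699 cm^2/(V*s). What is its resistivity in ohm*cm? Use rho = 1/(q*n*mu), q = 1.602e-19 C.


Step 1: sigma = q * n * mu = 1.602e-19 * 8.98e+17 * 699 = 1.00558e+02 S/cm
Step 2: rho = 1 / sigma = 1 / 1.00558e+02 = 0.009945 ohm*cm

0.009945


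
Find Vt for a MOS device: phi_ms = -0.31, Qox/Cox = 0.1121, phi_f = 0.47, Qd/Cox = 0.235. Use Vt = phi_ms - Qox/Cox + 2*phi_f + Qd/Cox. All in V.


Step 1: Vt = phi_ms - Qox/Cox + 2*phi_f + Qd/Cox
Step 2: Vt = -0.31 - 0.1121 + 2*0.47 + 0.235
Step 3: Vt = -0.31 - 0.1121 + 0.94 + 0.235
Step 4: Vt = 0.7529 V

0.7529


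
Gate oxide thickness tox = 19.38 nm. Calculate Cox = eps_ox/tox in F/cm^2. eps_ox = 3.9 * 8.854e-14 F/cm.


Step 1: eps_ox = 3.9 * 8.854e-14 = 3.45306e-13 F/cm
Step 2: tox in cm = 19.38 nm * 1e-7 = 1.9380e-06 cm
Step 3: Cox = 3.45306e-13 / 1.9380e-06 = 1.78e-07 F/cm^2

1.78e-07


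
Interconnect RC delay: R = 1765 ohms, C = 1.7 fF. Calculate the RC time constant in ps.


Step 1: tau = R * C
Step 2: tau = 1765 * 1.7 fF = 1765 * 1.7e-15 F
Step 3: tau = 3.0005e-12 s = 3.0005 ps

3.0005


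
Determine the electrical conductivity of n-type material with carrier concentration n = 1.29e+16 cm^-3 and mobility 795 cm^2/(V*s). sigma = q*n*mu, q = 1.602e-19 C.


Step 1: sigma = q * n * mu
Step 2: sigma = 1.602e-19 * 1.29e+16 * 795
Step 3: sigma = 1.643e+00 S/cm

1.643e+00


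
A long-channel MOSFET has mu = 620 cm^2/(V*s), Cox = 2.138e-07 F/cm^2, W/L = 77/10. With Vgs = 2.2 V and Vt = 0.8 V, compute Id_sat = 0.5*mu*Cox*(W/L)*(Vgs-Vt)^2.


Step 1: Overdrive voltage Vov = Vgs - Vt = 2.2 - 0.8 = 1.4 V
Step 2: W/L = 77/10 = 7.7
Step 3: Id = 0.5 * 620 * 2.138e-07 * 7.7 * 1.4^2
Step 4: Id = 1.00e-03 A

1.00e-03


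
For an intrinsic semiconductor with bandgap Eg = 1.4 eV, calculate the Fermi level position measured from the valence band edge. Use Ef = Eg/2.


Step 1: For an intrinsic semiconductor, the Fermi level sits at midgap.
Step 2: Ef = Eg / 2 = 1.4 / 2 = 0.7 eV

0.7


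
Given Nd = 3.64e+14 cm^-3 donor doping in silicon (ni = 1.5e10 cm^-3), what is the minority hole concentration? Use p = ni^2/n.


Step 1: Since Nd >> ni, n ≈ Nd = 3.64e+14 cm^-3
Step 2: p = ni^2 / n = (1.5e10)^2 / 3.64e+14
Step 3: p = 2.25e20 / 3.64e+14 = 6.18e+05 cm^-3

6.18e+05


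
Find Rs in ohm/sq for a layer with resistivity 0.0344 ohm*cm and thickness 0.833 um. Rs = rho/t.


Step 1: Convert thickness to cm: t = 0.833 um = 8.3300e-05 cm
Step 2: Rs = rho / t = 0.0344 / 8.3300e-05
Step 3: Rs = 413.0 ohm/sq

413.0


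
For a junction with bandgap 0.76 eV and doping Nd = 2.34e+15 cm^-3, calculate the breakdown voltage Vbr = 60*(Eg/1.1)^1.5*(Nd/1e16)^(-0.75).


Step 1: Eg/1.1 = 0.76/1.1 = 0.690909
Step 2: (Eg/1.1)^1.5 = 0.690909^1.5 = 0.574290
Step 3: (Nd/1e16)^(-0.75) = (0.234)^(-0.75) = 2.972269
Step 4: Vbr = 60 * 0.574290 * 2.972269 = 102.4 V

102.4


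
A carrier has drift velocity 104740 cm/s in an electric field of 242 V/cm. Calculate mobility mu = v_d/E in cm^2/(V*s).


Step 1: mu = v_d / E
Step 2: mu = 104740 / 242
Step 3: mu = 432.81 cm^2/(V*s)

432.81


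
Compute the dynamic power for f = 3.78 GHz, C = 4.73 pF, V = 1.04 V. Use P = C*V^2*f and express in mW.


Step 1: V^2 = 1.04^2 = 1.0816 V^2
Step 2: P = C*V^2*f = 4.73e-12 F * 1.0816 * 3.78e9 Hz
Step 3: P = 1.933835904e-02 W
Step 4: P = 19.338 mW

19.338


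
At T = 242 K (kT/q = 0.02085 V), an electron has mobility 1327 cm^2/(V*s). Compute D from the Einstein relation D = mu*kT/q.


Step 1: D = mu * (kT/q)
Step 2: D = 1327 * 0.02085
Step 3: D = 27.67 cm^2/s

27.67


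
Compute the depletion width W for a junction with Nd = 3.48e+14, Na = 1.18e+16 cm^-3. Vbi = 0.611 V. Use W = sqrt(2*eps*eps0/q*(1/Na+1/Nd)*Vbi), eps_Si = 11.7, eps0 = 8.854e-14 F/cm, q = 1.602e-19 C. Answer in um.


Step 1: 1/Na + 1/Nd = 1/1.18e+16 + 1/3.48e+14 = 2.95831e-15
Step 2: 2*eps*eps0/q = 2*11.7*8.854e-14/1.602e-19 = 1.293281e+07
Step 3: W^2 = 1.293281e+07 * 2.95831e-15 * 0.611 = 2.33764e-08
Step 4: W = sqrt(2.33764e-08) = 1.529e-04 cm = 1.529 um

1.529


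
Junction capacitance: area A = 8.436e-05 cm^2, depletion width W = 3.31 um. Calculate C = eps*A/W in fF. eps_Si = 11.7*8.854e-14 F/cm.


Step 1: eps_Si = 11.7 * 8.854e-14 = 1.035918e-12 F/cm
Step 2: W in cm = 3.31 * 1e-4 = 3.31e-04 cm
Step 3: C = 1.035918e-12 * 8.436e-05 / 3.31e-04 = 2.640183e-13 F
Step 4: C = 264.02 fF

264.02


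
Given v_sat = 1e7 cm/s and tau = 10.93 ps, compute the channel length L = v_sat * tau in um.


Step 1: tau in seconds = 10.93 ps * 1e-12 = 1.0930e-11 s
Step 2: L = v_sat * tau = 1e7 * 1.0930e-11 = 1.0930e-04 cm
Step 3: L in um = 1.0930e-04 * 1e4 = 1.093 um

1.093


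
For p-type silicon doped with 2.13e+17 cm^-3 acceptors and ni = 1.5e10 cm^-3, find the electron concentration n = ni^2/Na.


Step 1: Majority hole concentration p ≈ Na = 2.13e+17 cm^-3
Step 2: n = ni^2 / Na = (1.5e10)^2 / 2.13e+17
Step 3: n = 1.06e+03 cm^-3

1.06e+03


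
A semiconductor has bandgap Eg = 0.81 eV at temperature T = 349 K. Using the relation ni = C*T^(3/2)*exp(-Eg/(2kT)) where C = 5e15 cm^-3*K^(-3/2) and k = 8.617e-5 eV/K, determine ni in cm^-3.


Step 1: Compute kT = 8.617e-5 * 349 = 0.03007333 eV
Step 2: Exponent = -Eg/(2kT) = -0.81/(2*0.03007333) = -13.46708
Step 3: T^(3/2) = 349^1.5 = 6519.86
Step 4: ni = 5e15 * 6519.86 * exp(-13.46708) = 4.62e+13 cm^-3

4.62e+13


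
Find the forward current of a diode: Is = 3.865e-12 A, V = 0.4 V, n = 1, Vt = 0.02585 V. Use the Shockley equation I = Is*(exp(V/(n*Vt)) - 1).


Step 1: V/(n*Vt) = 0.4/(1*0.02585) = 15.4739
Step 2: exp(15.4739) = 5.2508e+06
Step 3: I = 3.865e-12 * (5.2508e+06 - 1) = 2.03e-05 A

2.03e-05


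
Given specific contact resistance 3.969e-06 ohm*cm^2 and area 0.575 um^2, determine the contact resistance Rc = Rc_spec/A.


Step 1: Convert area to cm^2: 0.575 um^2 = 5.7500e-09 cm^2
Step 2: Rc = Rc_spec / A = 3.969e-06 / 5.7500e-09
Step 3: Rc = 6.90e+02 ohms

6.90e+02


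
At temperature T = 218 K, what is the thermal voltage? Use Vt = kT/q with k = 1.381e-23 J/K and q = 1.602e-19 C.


Step 1: kT = 1.381e-23 * 218 = 3.01058e-21 J
Step 2: Vt = kT/q = 3.01058e-21 / 1.602e-19
Step 3: Vt = 0.01879 V

0.01879


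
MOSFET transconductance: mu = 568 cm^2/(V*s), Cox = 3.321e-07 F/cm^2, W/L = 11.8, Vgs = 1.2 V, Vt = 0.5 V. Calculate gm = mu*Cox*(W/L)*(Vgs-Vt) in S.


Step 1: Vov = Vgs - Vt = 1.2 - 0.5 = 0.7 V
Step 2: gm = mu * Cox * (W/L) * Vov
Step 3: gm = 568 * 3.321e-07 * 11.8 * 0.7 = 1.56e-03 S

1.56e-03


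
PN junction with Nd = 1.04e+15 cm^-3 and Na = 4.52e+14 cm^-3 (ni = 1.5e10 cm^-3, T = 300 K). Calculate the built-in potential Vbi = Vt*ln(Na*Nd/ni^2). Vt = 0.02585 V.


Step 1: Compute Na*Nd/ni^2 = 4.52e+14 * 1.04e+15 / (1.5e10)^2 = 2.0892e+09
Step 2: ln(2.0892e+09) = 21.4600
Step 3: Vbi = 0.02585 * 21.4600 = 0.555 V

0.555


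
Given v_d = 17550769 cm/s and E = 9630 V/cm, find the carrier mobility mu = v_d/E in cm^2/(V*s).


Step 1: mu = v_d / E
Step 2: mu = 17550769 / 9630
Step 3: mu = 1822.51 cm^2/(V*s)

1822.51


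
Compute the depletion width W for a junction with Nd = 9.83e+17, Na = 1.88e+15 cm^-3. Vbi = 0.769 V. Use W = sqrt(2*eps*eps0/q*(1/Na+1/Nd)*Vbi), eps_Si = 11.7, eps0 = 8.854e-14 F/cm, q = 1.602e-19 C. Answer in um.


Step 1: 1/Na + 1/Nd = 1/1.88e+15 + 1/9.83e+17 = 5.32932e-16
Step 2: 2*eps*eps0/q = 2*11.7*8.854e-14/1.602e-19 = 1.293281e+07
Step 3: W^2 = 1.293281e+07 * 5.32932e-16 * 0.769 = 5.30019e-09
Step 4: W = sqrt(5.30019e-09) = 7.280e-05 cm = 0.728 um

0.728


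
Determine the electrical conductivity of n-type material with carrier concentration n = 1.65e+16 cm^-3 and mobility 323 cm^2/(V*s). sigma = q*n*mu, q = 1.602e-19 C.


Step 1: sigma = q * n * mu
Step 2: sigma = 1.602e-19 * 1.65e+16 * 323
Step 3: sigma = 8.538e-01 S/cm

8.538e-01


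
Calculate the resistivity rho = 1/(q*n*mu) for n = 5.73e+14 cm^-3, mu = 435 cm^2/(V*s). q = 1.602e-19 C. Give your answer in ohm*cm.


Step 1: sigma = q * n * mu = 1.602e-19 * 5.73e+14 * 435 = 3.99307e-02 S/cm
Step 2: rho = 1 / sigma = 1 / 3.99307e-02 = 25.04 ohm*cm

25.04


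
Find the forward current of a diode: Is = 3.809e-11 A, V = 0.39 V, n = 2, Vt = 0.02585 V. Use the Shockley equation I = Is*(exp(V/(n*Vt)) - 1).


Step 1: V/(n*Vt) = 0.39/(2*0.02585) = 7.5435
Step 2: exp(7.5435) = 1.8884e+03
Step 3: I = 3.809e-11 * (1.8884e+03 - 1) = 7.19e-08 A

7.19e-08


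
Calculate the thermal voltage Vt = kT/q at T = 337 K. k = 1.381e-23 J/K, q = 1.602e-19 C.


Step 1: kT = 1.381e-23 * 337 = 4.65397e-21 J
Step 2: Vt = kT/q = 4.65397e-21 / 1.602e-19
Step 3: Vt = 0.02905 V

0.02905


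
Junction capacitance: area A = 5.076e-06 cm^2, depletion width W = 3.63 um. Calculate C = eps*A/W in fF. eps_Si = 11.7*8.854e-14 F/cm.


Step 1: eps_Si = 11.7 * 8.854e-14 = 1.035918e-12 F/cm
Step 2: W in cm = 3.63 * 1e-4 = 3.63e-04 cm
Step 3: C = 1.035918e-12 * 5.076e-06 / 3.63e-04 = 1.448573e-14 F
Step 4: C = 14.49 fF

14.49


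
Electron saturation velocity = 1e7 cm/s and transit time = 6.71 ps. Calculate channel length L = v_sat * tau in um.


Step 1: tau in seconds = 6.71 ps * 1e-12 = 6.7100e-12 s
Step 2: L = v_sat * tau = 1e7 * 6.7100e-12 = 6.7100e-05 cm
Step 3: L in um = 6.7100e-05 * 1e4 = 0.671 um

0.671


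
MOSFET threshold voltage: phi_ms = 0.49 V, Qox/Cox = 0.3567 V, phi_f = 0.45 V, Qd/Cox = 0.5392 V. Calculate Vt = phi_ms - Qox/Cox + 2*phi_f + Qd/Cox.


Step 1: Vt = phi_ms - Qox/Cox + 2*phi_f + Qd/Cox
Step 2: Vt = 0.49 - 0.3567 + 2*0.45 + 0.5392
Step 3: Vt = 0.49 - 0.3567 + 0.9 + 0.5392
Step 4: Vt = 1.5725 V

1.5725


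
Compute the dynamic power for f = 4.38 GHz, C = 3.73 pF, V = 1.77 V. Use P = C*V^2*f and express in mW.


Step 1: V^2 = 1.77^2 = 3.1329 V^2
Step 2: P = C*V^2*f = 3.73e-12 F * 3.1329 * 4.38e9 Hz
Step 3: P = 5.118344046e-02 W
Step 4: P = 51.183 mW

51.183


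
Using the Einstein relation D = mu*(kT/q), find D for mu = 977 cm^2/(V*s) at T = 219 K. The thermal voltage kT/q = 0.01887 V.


Step 1: D = mu * (kT/q)
Step 2: D = 977 * 0.01887
Step 3: D = 18.44 cm^2/s

18.44


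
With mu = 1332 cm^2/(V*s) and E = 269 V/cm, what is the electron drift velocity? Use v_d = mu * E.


Step 1: v_d = mu * E
Step 2: v_d = 1332 * 269 = 358308
Step 3: v_d = 3.58e+05 cm/s

3.58e+05


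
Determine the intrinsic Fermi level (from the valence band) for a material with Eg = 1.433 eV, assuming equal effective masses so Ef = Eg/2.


Step 1: For an intrinsic semiconductor, the Fermi level sits at midgap.
Step 2: Ef = Eg / 2 = 1.433 / 2 = 0.7165 eV

0.7165


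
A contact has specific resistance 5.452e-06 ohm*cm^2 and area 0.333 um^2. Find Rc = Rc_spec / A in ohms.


Step 1: Convert area to cm^2: 0.333 um^2 = 3.3300e-09 cm^2
Step 2: Rc = Rc_spec / A = 5.452e-06 / 3.3300e-09
Step 3: Rc = 1.64e+03 ohms

1.64e+03


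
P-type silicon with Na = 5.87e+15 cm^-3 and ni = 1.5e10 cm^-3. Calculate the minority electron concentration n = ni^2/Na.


Step 1: Majority hole concentration p ≈ Na = 5.87e+15 cm^-3
Step 2: n = ni^2 / Na = (1.5e10)^2 / 5.87e+15
Step 3: n = 3.83e+04 cm^-3

3.83e+04


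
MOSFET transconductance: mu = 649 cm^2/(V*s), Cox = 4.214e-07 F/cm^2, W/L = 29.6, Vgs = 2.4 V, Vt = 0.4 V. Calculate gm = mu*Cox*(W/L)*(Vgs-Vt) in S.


Step 1: Vov = Vgs - Vt = 2.4 - 0.4 = 2.0 V
Step 2: gm = mu * Cox * (W/L) * Vov
Step 3: gm = 649 * 4.214e-07 * 29.6 * 2.0 = 1.62e-02 S

1.62e-02


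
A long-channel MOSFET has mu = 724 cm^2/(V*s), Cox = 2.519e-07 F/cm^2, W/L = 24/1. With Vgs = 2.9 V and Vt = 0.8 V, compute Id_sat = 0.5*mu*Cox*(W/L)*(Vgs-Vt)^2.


Step 1: Overdrive voltage Vov = Vgs - Vt = 2.9 - 0.8 = 2.1 V
Step 2: W/L = 24/1 = 24
Step 3: Id = 0.5 * 724 * 2.519e-07 * 24 * 2.1^2
Step 4: Id = 9.65e-03 A

9.65e-03


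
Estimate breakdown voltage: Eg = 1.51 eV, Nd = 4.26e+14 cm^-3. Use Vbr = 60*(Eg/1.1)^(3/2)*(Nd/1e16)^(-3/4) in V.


Step 1: Eg/1.1 = 1.51/1.1 = 1.372727
Step 2: (Eg/1.1)^1.5 = 1.372727^1.5 = 1.608334
Step 3: (Nd/1e16)^(-0.75) = (0.0426)^(-0.75) = 10.664557
Step 4: Vbr = 60 * 1.608334 * 10.664557 = 1029.1 V

1029.1


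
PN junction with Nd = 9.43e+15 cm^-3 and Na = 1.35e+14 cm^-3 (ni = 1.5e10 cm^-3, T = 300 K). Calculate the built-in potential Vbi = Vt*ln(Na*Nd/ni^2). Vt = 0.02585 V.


Step 1: Compute Na*Nd/ni^2 = 1.35e+14 * 9.43e+15 / (1.5e10)^2 = 5.6580e+09
Step 2: ln(5.6580e+09) = 22.4563
Step 3: Vbi = 0.02585 * 22.4563 = 0.58 V

0.58


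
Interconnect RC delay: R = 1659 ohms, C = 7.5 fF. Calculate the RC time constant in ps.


Step 1: tau = R * C
Step 2: tau = 1659 * 7.5 fF = 1659 * 7.5e-15 F
Step 3: tau = 1.24425e-11 s = 12.4425 ps

12.4425


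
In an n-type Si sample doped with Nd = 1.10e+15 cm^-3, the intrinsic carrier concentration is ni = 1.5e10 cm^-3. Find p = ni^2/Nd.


Step 1: Since Nd >> ni, n ≈ Nd = 1.10e+15 cm^-3
Step 2: p = ni^2 / n = (1.5e10)^2 / 1.10e+15
Step 3: p = 2.25e20 / 1.10e+15 = 2.05e+05 cm^-3

2.05e+05


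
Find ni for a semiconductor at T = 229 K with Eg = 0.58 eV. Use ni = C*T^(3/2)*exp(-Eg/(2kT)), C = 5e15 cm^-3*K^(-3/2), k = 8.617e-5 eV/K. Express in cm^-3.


Step 1: Compute kT = 8.617e-5 * 229 = 0.01973293 eV
Step 2: Exponent = -Eg/(2kT) = -0.58/(2*0.01973293) = -14.69625
Step 3: T^(3/2) = 229^1.5 = 3465.40
Step 4: ni = 5e15 * 3465.40 * exp(-14.69625) = 7.18e+12 cm^-3

7.18e+12


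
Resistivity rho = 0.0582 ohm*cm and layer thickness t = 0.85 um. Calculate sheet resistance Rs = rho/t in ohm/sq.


Step 1: Convert thickness to cm: t = 0.85 um = 8.5000e-05 cm
Step 2: Rs = rho / t = 0.0582 / 8.5000e-05
Step 3: Rs = 684.7 ohm/sq

684.7


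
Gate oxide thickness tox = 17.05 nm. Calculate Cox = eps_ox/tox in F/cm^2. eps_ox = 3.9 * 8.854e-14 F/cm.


Step 1: eps_ox = 3.9 * 8.854e-14 = 3.45306e-13 F/cm
Step 2: tox in cm = 17.05 nm * 1e-7 = 1.7050e-06 cm
Step 3: Cox = 3.45306e-13 / 1.7050e-06 = 2.03e-07 F/cm^2

2.03e-07


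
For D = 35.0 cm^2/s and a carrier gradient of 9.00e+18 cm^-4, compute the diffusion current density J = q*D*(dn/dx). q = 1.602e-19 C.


Step 1: J = q * D * (dn/dx)
Step 2: J = 1.602e-19 * 35.0 * 9.00e+18
Step 3: J = 5.05e+01 A/cm^2

5.05e+01


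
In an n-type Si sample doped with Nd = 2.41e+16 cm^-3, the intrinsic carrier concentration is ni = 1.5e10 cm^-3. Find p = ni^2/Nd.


Step 1: Since Nd >> ni, n ≈ Nd = 2.41e+16 cm^-3
Step 2: p = ni^2 / n = (1.5e10)^2 / 2.41e+16
Step 3: p = 2.25e20 / 2.41e+16 = 9.34e+03 cm^-3

9.34e+03


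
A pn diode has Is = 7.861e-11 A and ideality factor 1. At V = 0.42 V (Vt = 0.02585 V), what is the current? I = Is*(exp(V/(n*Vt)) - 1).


Step 1: V/(n*Vt) = 0.42/(1*0.02585) = 16.2476
Step 2: exp(16.2476) = 1.1383e+07
Step 3: I = 7.861e-11 * (1.1383e+07 - 1) = 8.95e-04 A

8.95e-04


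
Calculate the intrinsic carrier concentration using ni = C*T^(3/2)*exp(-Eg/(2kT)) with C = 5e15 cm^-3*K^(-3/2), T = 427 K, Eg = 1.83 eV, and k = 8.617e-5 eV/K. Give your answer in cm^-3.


Step 1: Compute kT = 8.617e-5 * 427 = 0.03679459 eV
Step 2: Exponent = -Eg/(2kT) = -1.83/(2*0.03679459) = -24.86779
Step 3: T^(3/2) = 427^1.5 = 8823.52
Step 4: ni = 5e15 * 8823.52 * exp(-24.86779) = 6.99e+08 cm^-3

6.99e+08


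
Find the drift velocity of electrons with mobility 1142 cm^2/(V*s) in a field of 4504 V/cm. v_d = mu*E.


Step 1: v_d = mu * E
Step 2: v_d = 1142 * 4504 = 5143568
Step 3: v_d = 5.14e+06 cm/s

5.14e+06


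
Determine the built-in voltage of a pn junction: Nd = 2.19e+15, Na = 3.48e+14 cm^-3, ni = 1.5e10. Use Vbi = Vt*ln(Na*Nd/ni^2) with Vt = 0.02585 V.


Step 1: Compute Na*Nd/ni^2 = 3.48e+14 * 2.19e+15 / (1.5e10)^2 = 3.3872e+09
Step 2: ln(3.3872e+09) = 21.9433
Step 3: Vbi = 0.02585 * 21.9433 = 0.567 V

0.567


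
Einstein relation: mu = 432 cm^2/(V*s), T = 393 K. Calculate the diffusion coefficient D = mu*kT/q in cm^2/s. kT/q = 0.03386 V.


Step 1: D = mu * (kT/q)
Step 2: D = 432 * 0.03386
Step 3: D = 14.63 cm^2/s

14.63


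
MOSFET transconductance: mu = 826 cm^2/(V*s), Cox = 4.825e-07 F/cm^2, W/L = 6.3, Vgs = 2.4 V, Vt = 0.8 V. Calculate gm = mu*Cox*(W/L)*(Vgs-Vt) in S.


Step 1: Vov = Vgs - Vt = 2.4 - 0.8 = 1.6 V
Step 2: gm = mu * Cox * (W/L) * Vov
Step 3: gm = 826 * 4.825e-07 * 6.3 * 1.6 = 4.02e-03 S

4.02e-03


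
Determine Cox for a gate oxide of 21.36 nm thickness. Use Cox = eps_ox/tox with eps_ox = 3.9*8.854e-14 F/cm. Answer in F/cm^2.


Step 1: eps_ox = 3.9 * 8.854e-14 = 3.45306e-13 F/cm
Step 2: tox in cm = 21.36 nm * 1e-7 = 2.1360e-06 cm
Step 3: Cox = 3.45306e-13 / 2.1360e-06 = 1.62e-07 F/cm^2

1.62e-07


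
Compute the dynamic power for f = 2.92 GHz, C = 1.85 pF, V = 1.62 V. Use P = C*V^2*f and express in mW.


Step 1: V^2 = 1.62^2 = 2.6244 V^2
Step 2: P = C*V^2*f = 1.85e-12 F * 2.6244 * 2.92e9 Hz
Step 3: P = 1.41770088e-02 W
Step 4: P = 14.177 mW

14.177


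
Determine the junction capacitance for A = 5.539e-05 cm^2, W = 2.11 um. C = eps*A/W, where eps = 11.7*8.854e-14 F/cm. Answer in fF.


Step 1: eps_Si = 11.7 * 8.854e-14 = 1.035918e-12 F/cm
Step 2: W in cm = 2.11 * 1e-4 = 2.11e-04 cm
Step 3: C = 1.035918e-12 * 5.539e-05 / 2.11e-04 = 2.719407e-13 F
Step 4: C = 271.94 fF

271.94


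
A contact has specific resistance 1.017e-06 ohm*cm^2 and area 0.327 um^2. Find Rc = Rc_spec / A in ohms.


Step 1: Convert area to cm^2: 0.327 um^2 = 3.2700e-09 cm^2
Step 2: Rc = Rc_spec / A = 1.017e-06 / 3.2700e-09
Step 3: Rc = 3.11e+02 ohms

3.11e+02


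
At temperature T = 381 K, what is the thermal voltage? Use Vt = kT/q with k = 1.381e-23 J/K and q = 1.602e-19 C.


Step 1: kT = 1.381e-23 * 381 = 5.26161e-21 J
Step 2: Vt = kT/q = 5.26161e-21 / 1.602e-19
Step 3: Vt = 0.03284 V

0.03284


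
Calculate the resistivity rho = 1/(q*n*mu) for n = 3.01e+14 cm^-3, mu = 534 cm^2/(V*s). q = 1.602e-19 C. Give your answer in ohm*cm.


Step 1: sigma = q * n * mu = 1.602e-19 * 3.01e+14 * 534 = 2.57496e-02 S/cm
Step 2: rho = 1 / sigma = 1 / 2.57496e-02 = 38.84 ohm*cm

38.84


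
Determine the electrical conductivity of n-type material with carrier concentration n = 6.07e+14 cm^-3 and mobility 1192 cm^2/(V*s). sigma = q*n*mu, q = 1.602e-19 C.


Step 1: sigma = q * n * mu
Step 2: sigma = 1.602e-19 * 6.07e+14 * 1192
Step 3: sigma = 1.159e-01 S/cm

1.159e-01


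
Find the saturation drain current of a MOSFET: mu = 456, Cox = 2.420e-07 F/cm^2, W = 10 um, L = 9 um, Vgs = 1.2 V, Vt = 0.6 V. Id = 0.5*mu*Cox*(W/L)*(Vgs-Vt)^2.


Step 1: Overdrive voltage Vov = Vgs - Vt = 1.2 - 0.6 = 0.6 V
Step 2: W/L = 10/9 = 1.11111
Step 3: Id = 0.5 * 456 * 2.420e-07 * 1.11111 * 0.6^2
Step 4: Id = 2.21e-05 A

2.21e-05


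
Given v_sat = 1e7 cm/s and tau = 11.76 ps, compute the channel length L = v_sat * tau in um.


Step 1: tau in seconds = 11.76 ps * 1e-12 = 1.1760e-11 s
Step 2: L = v_sat * tau = 1e7 * 1.1760e-11 = 1.1760e-04 cm
Step 3: L in um = 1.1760e-04 * 1e4 = 1.176 um

1.176


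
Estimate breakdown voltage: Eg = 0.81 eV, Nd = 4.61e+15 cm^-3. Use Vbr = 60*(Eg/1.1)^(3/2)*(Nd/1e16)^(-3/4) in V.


Step 1: Eg/1.1 = 0.81/1.1 = 0.736364
Step 2: (Eg/1.1)^1.5 = 0.736364^1.5 = 0.631886
Step 3: (Nd/1e16)^(-0.75) = (0.461)^(-0.75) = 1.787411
Step 4: Vbr = 60 * 0.631886 * 1.787411 = 67.8 V

67.8


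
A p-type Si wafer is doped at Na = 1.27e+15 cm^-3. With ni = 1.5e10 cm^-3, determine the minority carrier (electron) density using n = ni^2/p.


Step 1: Majority hole concentration p ≈ Na = 1.27e+15 cm^-3
Step 2: n = ni^2 / Na = (1.5e10)^2 / 1.27e+15
Step 3: n = 1.77e+05 cm^-3

1.77e+05


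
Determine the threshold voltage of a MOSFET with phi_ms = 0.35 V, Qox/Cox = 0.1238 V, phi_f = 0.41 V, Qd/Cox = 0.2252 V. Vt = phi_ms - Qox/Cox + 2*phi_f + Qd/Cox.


Step 1: Vt = phi_ms - Qox/Cox + 2*phi_f + Qd/Cox
Step 2: Vt = 0.35 - 0.1238 + 2*0.41 + 0.2252
Step 3: Vt = 0.35 - 0.1238 + 0.82 + 0.2252
Step 4: Vt = 1.2714 V

1.2714


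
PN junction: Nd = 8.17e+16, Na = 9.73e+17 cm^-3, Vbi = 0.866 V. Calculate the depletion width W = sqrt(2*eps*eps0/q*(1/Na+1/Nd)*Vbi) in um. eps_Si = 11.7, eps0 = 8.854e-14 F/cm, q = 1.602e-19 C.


Step 1: 1/Na + 1/Nd = 1/9.73e+17 + 1/8.17e+16 = 1.32677e-17
Step 2: 2*eps*eps0/q = 2*11.7*8.854e-14/1.602e-19 = 1.293281e+07
Step 3: W^2 = 1.293281e+07 * 1.32677e-17 * 0.866 = 1.48596e-10
Step 4: W = sqrt(1.48596e-10) = 1.219e-05 cm = 0.1219 um

0.1219


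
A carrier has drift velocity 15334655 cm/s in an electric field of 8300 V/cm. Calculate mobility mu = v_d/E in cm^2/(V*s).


Step 1: mu = v_d / E
Step 2: mu = 15334655 / 8300
Step 3: mu = 1847.55 cm^2/(V*s)

1847.55


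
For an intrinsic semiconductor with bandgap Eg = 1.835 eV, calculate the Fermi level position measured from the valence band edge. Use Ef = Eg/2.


Step 1: For an intrinsic semiconductor, the Fermi level sits at midgap.
Step 2: Ef = Eg / 2 = 1.835 / 2 = 0.9175 eV

0.9175


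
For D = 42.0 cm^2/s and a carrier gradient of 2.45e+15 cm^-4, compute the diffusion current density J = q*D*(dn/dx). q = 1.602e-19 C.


Step 1: J = q * D * (dn/dx)
Step 2: J = 1.602e-19 * 42.0 * 2.45e+15
Step 3: J = 1.65e-02 A/cm^2

1.65e-02


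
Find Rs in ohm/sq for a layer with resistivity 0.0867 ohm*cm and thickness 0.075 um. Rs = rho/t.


Step 1: Convert thickness to cm: t = 0.075 um = 7.5000e-06 cm
Step 2: Rs = rho / t = 0.0867 / 7.5000e-06
Step 3: Rs = 11560.0 ohm/sq

11560.0


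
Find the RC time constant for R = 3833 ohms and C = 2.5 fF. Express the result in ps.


Step 1: tau = R * C
Step 2: tau = 3833 * 2.5 fF = 3833 * 2.5e-15 F
Step 3: tau = 9.5825e-12 s = 9.5825 ps

9.5825


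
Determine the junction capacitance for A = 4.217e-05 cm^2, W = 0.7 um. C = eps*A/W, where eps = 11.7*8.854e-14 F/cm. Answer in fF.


Step 1: eps_Si = 11.7 * 8.854e-14 = 1.035918e-12 F/cm
Step 2: W in cm = 0.7 * 1e-4 = 7.00e-05 cm
Step 3: C = 1.035918e-12 * 4.217e-05 / 7.00e-05 = 6.240666e-13 F
Step 4: C = 624.07 fF

624.07


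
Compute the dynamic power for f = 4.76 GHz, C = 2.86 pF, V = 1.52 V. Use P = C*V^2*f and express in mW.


Step 1: V^2 = 1.52^2 = 2.3104 V^2
Step 2: P = C*V^2*f = 2.86e-12 F * 2.3104 * 4.76e9 Hz
Step 3: P = 3.145286144e-02 W
Step 4: P = 31.453 mW

31.453


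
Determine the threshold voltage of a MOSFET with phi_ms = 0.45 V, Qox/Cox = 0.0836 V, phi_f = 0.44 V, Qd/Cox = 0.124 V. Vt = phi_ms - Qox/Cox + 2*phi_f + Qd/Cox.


Step 1: Vt = phi_ms - Qox/Cox + 2*phi_f + Qd/Cox
Step 2: Vt = 0.45 - 0.0836 + 2*0.44 + 0.124
Step 3: Vt = 0.45 - 0.0836 + 0.88 + 0.124
Step 4: Vt = 1.3704 V

1.3704


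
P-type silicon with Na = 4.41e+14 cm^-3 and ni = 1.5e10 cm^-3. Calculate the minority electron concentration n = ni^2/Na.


Step 1: Majority hole concentration p ≈ Na = 4.41e+14 cm^-3
Step 2: n = ni^2 / Na = (1.5e10)^2 / 4.41e+14
Step 3: n = 5.10e+05 cm^-3

5.10e+05


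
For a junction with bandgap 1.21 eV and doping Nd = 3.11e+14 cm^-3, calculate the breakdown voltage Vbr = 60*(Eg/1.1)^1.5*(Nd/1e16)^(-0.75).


Step 1: Eg/1.1 = 1.21/1.1 = 1.100000
Step 2: (Eg/1.1)^1.5 = 1.100000^1.5 = 1.153690
Step 3: (Nd/1e16)^(-0.75) = (0.0311)^(-0.75) = 13.502983
Step 4: Vbr = 60 * 1.153690 * 13.502983 = 934.7 V

934.7


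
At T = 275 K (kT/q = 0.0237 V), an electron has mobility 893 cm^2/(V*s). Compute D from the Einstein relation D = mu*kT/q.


Step 1: D = mu * (kT/q)
Step 2: D = 893 * 0.0237
Step 3: D = 21.16 cm^2/s

21.16


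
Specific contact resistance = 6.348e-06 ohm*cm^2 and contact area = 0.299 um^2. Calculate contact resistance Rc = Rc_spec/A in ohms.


Step 1: Convert area to cm^2: 0.299 um^2 = 2.9900e-09 cm^2
Step 2: Rc = Rc_spec / A = 6.348e-06 / 2.9900e-09
Step 3: Rc = 2.12e+03 ohms

2.12e+03


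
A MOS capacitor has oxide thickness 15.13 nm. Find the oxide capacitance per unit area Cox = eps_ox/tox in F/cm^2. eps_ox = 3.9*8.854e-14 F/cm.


Step 1: eps_ox = 3.9 * 8.854e-14 = 3.45306e-13 F/cm
Step 2: tox in cm = 15.13 nm * 1e-7 = 1.5130e-06 cm
Step 3: Cox = 3.45306e-13 / 1.5130e-06 = 2.28e-07 F/cm^2

2.28e-07


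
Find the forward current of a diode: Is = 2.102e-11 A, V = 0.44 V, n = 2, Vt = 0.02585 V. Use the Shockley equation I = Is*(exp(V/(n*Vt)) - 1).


Step 1: V/(n*Vt) = 0.44/(2*0.02585) = 8.5106
Step 2: exp(8.5106) = 4.9671e+03
Step 3: I = 2.102e-11 * (4.9671e+03 - 1) = 1.04e-07 A

1.04e-07


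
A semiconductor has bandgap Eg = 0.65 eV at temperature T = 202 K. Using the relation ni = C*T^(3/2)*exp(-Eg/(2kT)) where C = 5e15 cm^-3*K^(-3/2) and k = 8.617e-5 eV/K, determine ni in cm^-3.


Step 1: Compute kT = 8.617e-5 * 202 = 0.01740634 eV
Step 2: Exponent = -Eg/(2kT) = -0.65/(2*0.01740634) = -18.67136
Step 3: T^(3/2) = 202^1.5 = 2870.96
Step 4: ni = 5e15 * 2870.96 * exp(-18.67136) = 1.12e+11 cm^-3

1.12e+11


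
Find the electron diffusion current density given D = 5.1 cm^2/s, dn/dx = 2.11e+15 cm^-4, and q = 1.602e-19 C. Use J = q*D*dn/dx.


Step 1: J = q * D * (dn/dx)
Step 2: J = 1.602e-19 * 5.1 * 2.11e+15
Step 3: J = 1.72e-03 A/cm^2

1.72e-03
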